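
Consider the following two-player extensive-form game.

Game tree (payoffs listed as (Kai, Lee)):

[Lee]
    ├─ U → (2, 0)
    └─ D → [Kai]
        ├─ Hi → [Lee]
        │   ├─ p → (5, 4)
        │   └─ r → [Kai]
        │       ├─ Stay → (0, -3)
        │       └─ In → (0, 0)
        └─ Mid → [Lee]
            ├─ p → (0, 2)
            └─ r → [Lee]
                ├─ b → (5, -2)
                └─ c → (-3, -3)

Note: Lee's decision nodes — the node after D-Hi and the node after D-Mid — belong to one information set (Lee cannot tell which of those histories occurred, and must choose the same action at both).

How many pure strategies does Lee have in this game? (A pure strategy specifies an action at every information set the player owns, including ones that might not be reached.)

Lee owns the root with actions {U, D} — two choices.
Lee owns the information set {D-Hi, D-Mid} with actions {p, r} — two choices.
Lee owns the node after D-Mid-r with actions {b, c} — two choices.
A pure strategy fixes one action at each information set independently, so the count is the product 2 × 2 × 2 = 8.

8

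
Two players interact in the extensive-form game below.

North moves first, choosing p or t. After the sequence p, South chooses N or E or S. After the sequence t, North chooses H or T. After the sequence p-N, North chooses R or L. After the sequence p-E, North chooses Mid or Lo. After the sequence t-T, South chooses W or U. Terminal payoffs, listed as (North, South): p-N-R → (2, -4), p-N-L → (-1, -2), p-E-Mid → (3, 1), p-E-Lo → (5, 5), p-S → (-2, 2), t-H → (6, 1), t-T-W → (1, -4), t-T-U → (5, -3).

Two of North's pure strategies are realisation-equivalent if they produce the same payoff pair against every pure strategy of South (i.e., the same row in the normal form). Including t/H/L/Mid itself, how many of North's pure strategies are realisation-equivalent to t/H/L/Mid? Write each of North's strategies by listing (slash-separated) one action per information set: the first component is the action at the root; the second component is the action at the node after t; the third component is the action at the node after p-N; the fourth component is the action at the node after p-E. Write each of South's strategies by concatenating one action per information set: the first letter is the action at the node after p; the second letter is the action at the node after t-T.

4

Row for t/H/L/Mid (columns NW, NU, EW, EU, SW, SU): (6,1) (6,1) (6,1) (6,1) (6,1) (6,1).
Under t/H/L/Mid, North's choice at the node after p-N and at the node after p-E can never be reached regardless of what South does, so varying those choices leaves every outcome unchanged.
Holding the reachable choices fixed and varying the unreachable ones freely already gives 2 × 2 = 4 equivalent strategies.
No other strategy reproduces this row, so those 4 are the full class: t/H/R/Mid, t/H/R/Lo, t/H/L/Mid, t/H/L/Lo.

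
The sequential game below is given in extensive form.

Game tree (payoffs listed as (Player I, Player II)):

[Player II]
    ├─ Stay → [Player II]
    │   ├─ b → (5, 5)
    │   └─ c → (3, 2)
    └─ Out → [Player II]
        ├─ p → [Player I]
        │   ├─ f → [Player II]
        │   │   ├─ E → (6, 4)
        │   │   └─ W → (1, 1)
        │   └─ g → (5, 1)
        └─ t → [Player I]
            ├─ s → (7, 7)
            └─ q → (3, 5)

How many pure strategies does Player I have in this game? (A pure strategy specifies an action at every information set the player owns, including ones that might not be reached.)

4

Player I owns the node after Out-p with actions {f, g} — two choices.
Player I owns the node after Out-t with actions {s, q} — two choices.
A pure strategy fixes one action at each information set independently, so the count is the product 2 × 2 = 4.
(For reference, Player II has 16 pure strategies, giving a 4×16 normal-form matrix.)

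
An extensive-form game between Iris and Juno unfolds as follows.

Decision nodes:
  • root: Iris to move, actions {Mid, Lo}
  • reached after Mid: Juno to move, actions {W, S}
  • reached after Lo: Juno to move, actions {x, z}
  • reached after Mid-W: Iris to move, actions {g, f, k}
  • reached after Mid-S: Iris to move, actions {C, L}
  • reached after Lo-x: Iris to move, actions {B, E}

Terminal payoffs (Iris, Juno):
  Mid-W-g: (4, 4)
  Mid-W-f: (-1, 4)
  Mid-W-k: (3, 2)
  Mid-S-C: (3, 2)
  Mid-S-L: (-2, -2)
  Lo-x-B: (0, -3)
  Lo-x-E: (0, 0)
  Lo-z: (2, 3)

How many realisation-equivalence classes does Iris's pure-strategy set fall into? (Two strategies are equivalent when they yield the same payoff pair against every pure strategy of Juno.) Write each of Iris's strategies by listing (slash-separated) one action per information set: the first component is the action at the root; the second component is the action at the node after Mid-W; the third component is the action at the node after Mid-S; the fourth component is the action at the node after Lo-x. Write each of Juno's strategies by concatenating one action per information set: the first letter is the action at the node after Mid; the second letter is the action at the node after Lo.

8

Iris has 24 pure strategies: Mid/g/C/B, Mid/g/C/E, Mid/g/L/B, Mid/g/L/E, Mid/f/C/B, Mid/f/C/E, Mid/f/L/B, Mid/f/L/E, Mid/k/C/B, Mid/k/C/E, Mid/k/L/B, Mid/k/L/E, Lo/g/C/B, Lo/g/C/E, Lo/g/L/B, Lo/g/L/E, Lo/f/C/B, Lo/f/C/E, Lo/f/L/B, Lo/f/L/E, Lo/k/C/B, Lo/k/C/E, Lo/k/L/B, Lo/k/L/E. Columns: Wx, Wz, Sx, Sz.
{Mid/g/C/B, Mid/g/C/E} → row (4,4) (4,4) (3,2) (3,2)
{Mid/g/L/B, Mid/g/L/E} → row (4,4) (4,4) (-2,-2) (-2,-2)
{Mid/f/C/B, Mid/f/C/E} → row (-1,4) (-1,4) (3,2) (3,2)
{Mid/f/L/B, Mid/f/L/E} → row (-1,4) (-1,4) (-2,-2) (-2,-2)
{Mid/k/C/B, Mid/k/C/E} → row (3,2) (3,2) (3,2) (3,2)
{Mid/k/L/B, Mid/k/L/E} → row (3,2) (3,2) (-2,-2) (-2,-2)
{Lo/g/C/B, Lo/g/L/B, Lo/f/C/B, Lo/f/L/B, Lo/k/C/B, Lo/k/L/B} → row (0,-3) (2,3) (0,-3) (2,3)
{Lo/g/C/E, Lo/g/L/E, Lo/f/C/E, Lo/f/L/E, Lo/k/C/E, Lo/k/L/E} → row (0,0) (2,3) (0,0) (2,3)
That's 8 distinct rows out of 24 strategies.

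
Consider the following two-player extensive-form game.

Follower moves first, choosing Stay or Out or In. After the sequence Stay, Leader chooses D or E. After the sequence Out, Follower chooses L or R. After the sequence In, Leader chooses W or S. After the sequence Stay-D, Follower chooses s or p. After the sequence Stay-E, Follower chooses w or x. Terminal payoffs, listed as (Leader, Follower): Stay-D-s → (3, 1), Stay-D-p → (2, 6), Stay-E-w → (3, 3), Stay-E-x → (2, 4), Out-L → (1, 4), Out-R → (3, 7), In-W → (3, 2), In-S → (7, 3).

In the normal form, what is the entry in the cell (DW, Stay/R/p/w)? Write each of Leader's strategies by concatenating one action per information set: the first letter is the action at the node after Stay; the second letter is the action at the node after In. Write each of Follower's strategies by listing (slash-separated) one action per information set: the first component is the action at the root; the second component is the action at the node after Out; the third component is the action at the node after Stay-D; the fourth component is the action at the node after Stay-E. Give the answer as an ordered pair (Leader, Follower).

(2, 6)

Trace the play path from the root:
  Follower plays Stay
  Leader plays D at [Stay]
  Follower plays p at [Stay-D]
→ terminal payoff (2, 6).
(Leader's choice at the node after In is never reached on this path, so it doesn't affect the outcome.)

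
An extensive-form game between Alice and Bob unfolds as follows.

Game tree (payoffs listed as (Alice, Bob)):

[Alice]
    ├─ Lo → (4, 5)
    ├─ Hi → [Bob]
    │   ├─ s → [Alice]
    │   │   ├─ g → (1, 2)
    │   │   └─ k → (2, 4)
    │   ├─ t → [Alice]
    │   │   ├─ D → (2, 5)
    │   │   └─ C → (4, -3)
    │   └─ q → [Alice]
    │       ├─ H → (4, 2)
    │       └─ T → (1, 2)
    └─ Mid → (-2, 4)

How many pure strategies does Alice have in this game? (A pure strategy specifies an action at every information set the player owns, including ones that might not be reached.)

24

Alice owns the root with actions {Lo, Hi, Mid} — three choices.
Alice owns the node after Hi-s with actions {g, k} — two choices.
Alice owns the node after Hi-t with actions {D, C} — two choices.
Alice owns the node after Hi-q with actions {H, T} — two choices.
A pure strategy fixes one action at each information set independently, so the count is the product 3 × 2 × 2 × 2 = 24.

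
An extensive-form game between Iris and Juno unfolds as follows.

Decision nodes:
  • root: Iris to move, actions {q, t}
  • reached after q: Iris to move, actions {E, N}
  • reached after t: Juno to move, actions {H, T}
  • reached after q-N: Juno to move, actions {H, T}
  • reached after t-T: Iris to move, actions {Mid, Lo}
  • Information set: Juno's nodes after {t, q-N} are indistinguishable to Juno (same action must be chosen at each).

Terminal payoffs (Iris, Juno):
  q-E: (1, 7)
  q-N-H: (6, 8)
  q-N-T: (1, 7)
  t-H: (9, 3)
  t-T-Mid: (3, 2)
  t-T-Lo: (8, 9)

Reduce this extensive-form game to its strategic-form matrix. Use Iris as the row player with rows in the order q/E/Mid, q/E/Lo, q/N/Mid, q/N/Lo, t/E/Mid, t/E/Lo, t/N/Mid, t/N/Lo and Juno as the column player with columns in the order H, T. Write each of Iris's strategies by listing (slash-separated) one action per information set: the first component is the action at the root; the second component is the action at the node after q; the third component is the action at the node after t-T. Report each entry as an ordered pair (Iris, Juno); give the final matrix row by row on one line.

q/E/Mid: (1,7) (1,7) | q/E/Lo: (1,7) (1,7) | q/N/Mid: (6,8) (1,7) | q/N/Lo: (6,8) (1,7) | t/E/Mid: (9,3) (3,2) | t/E/Lo: (9,3) (8,9) | t/N/Mid: (9,3) (3,2) | t/N/Lo: (9,3) (8,9)

               H        T
q/E/Mid    (1,7)    (1,7)
 q/E/Lo    (1,7)    (1,7)
q/N/Mid    (6,8)    (1,7)
 q/N/Lo    (6,8)    (1,7)
t/E/Mid    (9,3)    (3,2)
 t/E/Lo    (9,3)    (8,9)
t/N/Mid    (9,3)    (3,2)
 t/N/Lo    (9,3)    (8,9)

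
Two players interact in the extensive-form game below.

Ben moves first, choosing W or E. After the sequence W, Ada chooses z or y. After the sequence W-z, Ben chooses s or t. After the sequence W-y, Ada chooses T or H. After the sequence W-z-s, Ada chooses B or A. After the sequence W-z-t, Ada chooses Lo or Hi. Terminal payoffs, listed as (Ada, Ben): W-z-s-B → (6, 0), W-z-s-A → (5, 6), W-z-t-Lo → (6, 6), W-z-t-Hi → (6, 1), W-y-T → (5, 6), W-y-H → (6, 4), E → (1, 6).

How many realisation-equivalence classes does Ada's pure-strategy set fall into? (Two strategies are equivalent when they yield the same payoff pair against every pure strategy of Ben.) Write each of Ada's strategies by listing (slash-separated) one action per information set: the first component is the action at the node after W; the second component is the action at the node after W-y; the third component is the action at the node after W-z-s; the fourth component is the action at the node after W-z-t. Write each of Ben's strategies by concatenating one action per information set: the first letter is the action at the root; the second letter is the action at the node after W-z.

Ada has 16 pure strategies: z/T/B/Lo, z/T/B/Hi, z/T/A/Lo, z/T/A/Hi, z/H/B/Lo, z/H/B/Hi, z/H/A/Lo, z/H/A/Hi, y/T/B/Lo, y/T/B/Hi, y/T/A/Lo, y/T/A/Hi, y/H/B/Lo, y/H/B/Hi, y/H/A/Lo, y/H/A/Hi. Columns: Ws, Wt, Es, Et.
{z/T/B/Lo, z/H/B/Lo} → row (6,0) (6,6) (1,6) (1,6)
{z/T/B/Hi, z/H/B/Hi} → row (6,0) (6,1) (1,6) (1,6)
{z/T/A/Lo, z/H/A/Lo} → row (5,6) (6,6) (1,6) (1,6)
{z/T/A/Hi, z/H/A/Hi} → row (5,6) (6,1) (1,6) (1,6)
{y/T/B/Lo, y/T/B/Hi, y/T/A/Lo, y/T/A/Hi} → row (5,6) (5,6) (1,6) (1,6)
{y/H/B/Lo, y/H/B/Hi, y/H/A/Lo, y/H/A/Hi} → row (6,4) (6,4) (1,6) (1,6)
That's 6 distinct rows out of 16 strategies.

6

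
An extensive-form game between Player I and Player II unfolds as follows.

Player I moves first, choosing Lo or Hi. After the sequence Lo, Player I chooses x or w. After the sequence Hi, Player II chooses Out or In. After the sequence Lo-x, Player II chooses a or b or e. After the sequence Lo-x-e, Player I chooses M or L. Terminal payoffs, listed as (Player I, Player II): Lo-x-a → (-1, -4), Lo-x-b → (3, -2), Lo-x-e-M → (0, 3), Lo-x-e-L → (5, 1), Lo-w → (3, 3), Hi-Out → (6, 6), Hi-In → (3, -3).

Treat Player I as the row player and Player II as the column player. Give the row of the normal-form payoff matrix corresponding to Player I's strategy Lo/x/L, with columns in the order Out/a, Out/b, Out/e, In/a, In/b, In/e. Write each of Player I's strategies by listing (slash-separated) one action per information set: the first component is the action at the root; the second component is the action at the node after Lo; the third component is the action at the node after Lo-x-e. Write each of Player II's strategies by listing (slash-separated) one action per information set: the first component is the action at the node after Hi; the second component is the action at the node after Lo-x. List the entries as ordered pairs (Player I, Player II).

(-1,-4) (3,-2) (5,1) (-1,-4) (3,-2) (5,1)

vs Out/a: Player I plays Lo → Player I plays x at [Lo] → Player II plays a at [Lo-x] → (-1, -4)
vs Out/b: Player I plays Lo → Player I plays x at [Lo] → Player II plays b at [Lo-x] → (3, -2)
vs Out/e: Player I plays Lo → Player I plays x at [Lo] → Player II plays e at [Lo-x] → Player I plays L at [Lo-x-e] → (5, 1)
vs In/a: Player I plays Lo → Player I plays x at [Lo] → Player II plays a at [Lo-x] → (-1, -4)
vs In/b: Player I plays Lo → Player I plays x at [Lo] → Player II plays b at [Lo-x] → (3, -2)
vs In/e: Player I plays Lo → Player I plays x at [Lo] → Player II plays e at [Lo-x] → Player I plays L at [Lo-x-e] → (5, 1)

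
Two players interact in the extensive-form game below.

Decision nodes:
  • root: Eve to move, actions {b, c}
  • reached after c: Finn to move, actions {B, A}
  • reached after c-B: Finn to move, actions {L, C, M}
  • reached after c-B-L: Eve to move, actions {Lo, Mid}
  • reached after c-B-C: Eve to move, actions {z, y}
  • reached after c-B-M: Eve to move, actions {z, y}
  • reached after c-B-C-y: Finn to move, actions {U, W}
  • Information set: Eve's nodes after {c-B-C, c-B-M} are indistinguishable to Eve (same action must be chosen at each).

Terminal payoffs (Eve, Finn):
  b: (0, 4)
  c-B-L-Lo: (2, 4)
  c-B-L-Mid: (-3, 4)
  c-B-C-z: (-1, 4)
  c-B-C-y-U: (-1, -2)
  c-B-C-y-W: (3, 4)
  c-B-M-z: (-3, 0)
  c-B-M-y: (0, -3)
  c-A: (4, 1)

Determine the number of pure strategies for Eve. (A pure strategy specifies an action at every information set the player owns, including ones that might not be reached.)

8

Eve owns the root with actions {b, c} — two choices.
Eve owns the node after c-B-L with actions {Lo, Mid} — two choices.
Eve owns the information set {c-B-C, c-B-M} with actions {z, y} — two choices.
A pure strategy fixes one action at each information set independently, so the count is the product 2 × 2 × 2 = 8.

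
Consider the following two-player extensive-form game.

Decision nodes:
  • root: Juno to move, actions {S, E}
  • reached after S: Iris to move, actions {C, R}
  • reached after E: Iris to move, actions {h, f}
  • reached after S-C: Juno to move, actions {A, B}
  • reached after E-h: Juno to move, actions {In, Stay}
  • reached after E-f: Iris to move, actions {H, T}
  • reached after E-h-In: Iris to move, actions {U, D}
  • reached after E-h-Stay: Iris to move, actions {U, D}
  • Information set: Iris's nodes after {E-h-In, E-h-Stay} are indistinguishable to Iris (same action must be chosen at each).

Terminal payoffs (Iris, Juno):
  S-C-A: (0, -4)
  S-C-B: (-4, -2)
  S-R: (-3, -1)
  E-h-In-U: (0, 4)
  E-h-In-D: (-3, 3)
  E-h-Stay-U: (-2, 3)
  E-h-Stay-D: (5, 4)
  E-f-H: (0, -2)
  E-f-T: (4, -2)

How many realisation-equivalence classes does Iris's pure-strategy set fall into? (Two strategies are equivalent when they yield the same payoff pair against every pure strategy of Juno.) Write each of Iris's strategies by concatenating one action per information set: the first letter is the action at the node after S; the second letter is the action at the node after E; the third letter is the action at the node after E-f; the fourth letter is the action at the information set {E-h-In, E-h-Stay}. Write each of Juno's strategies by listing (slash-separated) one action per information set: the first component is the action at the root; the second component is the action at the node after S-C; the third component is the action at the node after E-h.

8

Iris has 16 pure strategies: ChHU, ChHD, ChTU, ChTD, CfHU, CfHD, CfTU, CfTD, RhHU, RhHD, RhTU, RhTD, RfHU, RfHD, RfTU, RfTD. Columns: S/A/In, S/A/Stay, S/B/In, S/B/Stay, E/A/In, E/A/Stay, E/B/In, E/B/Stay.
{ChHU, ChTU} → row (0,-4) (0,-4) (-4,-2) (-4,-2) (0,4) (-2,3) (0,4) (-2,3)
{ChHD, ChTD} → row (0,-4) (0,-4) (-4,-2) (-4,-2) (-3,3) (5,4) (-3,3) (5,4)
{CfHU, CfHD} → row (0,-4) (0,-4) (-4,-2) (-4,-2) (0,-2) (0,-2) (0,-2) (0,-2)
{CfTU, CfTD} → row (0,-4) (0,-4) (-4,-2) (-4,-2) (4,-2) (4,-2) (4,-2) (4,-2)
{RhHU, RhTU} → row (-3,-1) (-3,-1) (-3,-1) (-3,-1) (0,4) (-2,3) (0,4) (-2,3)
{RhHD, RhTD} → row (-3,-1) (-3,-1) (-3,-1) (-3,-1) (-3,3) (5,4) (-3,3) (5,4)
{RfHU, RfHD} → row (-3,-1) (-3,-1) (-3,-1) (-3,-1) (0,-2) (0,-2) (0,-2) (0,-2)
{RfTU, RfTD} → row (-3,-1) (-3,-1) (-3,-1) (-3,-1) (4,-2) (4,-2) (4,-2) (4,-2)
That's 8 distinct rows out of 16 strategies.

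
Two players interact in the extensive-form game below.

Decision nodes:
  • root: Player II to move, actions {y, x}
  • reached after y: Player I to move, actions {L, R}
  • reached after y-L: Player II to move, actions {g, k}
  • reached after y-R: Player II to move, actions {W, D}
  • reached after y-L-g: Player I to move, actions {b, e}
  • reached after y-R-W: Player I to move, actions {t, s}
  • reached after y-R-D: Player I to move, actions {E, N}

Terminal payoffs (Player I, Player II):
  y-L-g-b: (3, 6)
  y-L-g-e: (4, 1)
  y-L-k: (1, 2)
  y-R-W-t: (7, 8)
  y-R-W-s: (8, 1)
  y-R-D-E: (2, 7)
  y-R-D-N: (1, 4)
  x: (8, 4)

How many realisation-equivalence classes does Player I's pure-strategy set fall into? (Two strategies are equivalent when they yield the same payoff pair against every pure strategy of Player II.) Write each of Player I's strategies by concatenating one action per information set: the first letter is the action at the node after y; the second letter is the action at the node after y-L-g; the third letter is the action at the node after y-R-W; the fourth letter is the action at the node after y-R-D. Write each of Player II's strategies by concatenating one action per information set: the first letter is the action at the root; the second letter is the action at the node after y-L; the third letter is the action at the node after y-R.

6

Player I has 16 pure strategies: LbtE, LbtN, LbsE, LbsN, LetE, LetN, LesE, LesN, RbtE, RbtN, RbsE, RbsN, RetE, RetN, ResE, ResN. Columns: ygW, ygD, ykW, ykD, xgW, xgD, xkW, xkD.
{LbtE, LbtN, LbsE, LbsN} → row (3,6) (3,6) (1,2) (1,2) (8,4) (8,4) (8,4) (8,4)
{LetE, LetN, LesE, LesN} → row (4,1) (4,1) (1,2) (1,2) (8,4) (8,4) (8,4) (8,4)
{RbtE, RetE} → row (7,8) (2,7) (7,8) (2,7) (8,4) (8,4) (8,4) (8,4)
{RbtN, RetN} → row (7,8) (1,4) (7,8) (1,4) (8,4) (8,4) (8,4) (8,4)
{RbsE, ResE} → row (8,1) (2,7) (8,1) (2,7) (8,4) (8,4) (8,4) (8,4)
{RbsN, ResN} → row (8,1) (1,4) (8,1) (1,4) (8,4) (8,4) (8,4) (8,4)
That's 6 distinct rows out of 16 strategies.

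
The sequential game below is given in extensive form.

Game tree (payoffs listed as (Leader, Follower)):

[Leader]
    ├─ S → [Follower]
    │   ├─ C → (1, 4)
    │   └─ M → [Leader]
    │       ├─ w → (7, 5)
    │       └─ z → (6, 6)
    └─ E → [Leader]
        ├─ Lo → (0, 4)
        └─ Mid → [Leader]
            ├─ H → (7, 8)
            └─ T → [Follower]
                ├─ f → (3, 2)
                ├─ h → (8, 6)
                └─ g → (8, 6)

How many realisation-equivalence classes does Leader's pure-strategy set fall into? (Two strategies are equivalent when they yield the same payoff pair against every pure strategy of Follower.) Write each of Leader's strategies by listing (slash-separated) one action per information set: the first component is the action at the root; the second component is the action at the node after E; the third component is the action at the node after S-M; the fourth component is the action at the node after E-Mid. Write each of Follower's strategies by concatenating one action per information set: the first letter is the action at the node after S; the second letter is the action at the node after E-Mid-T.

Leader has 16 pure strategies: S/Lo/w/H, S/Lo/w/T, S/Lo/z/H, S/Lo/z/T, S/Mid/w/H, S/Mid/w/T, S/Mid/z/H, S/Mid/z/T, E/Lo/w/H, E/Lo/w/T, E/Lo/z/H, E/Lo/z/T, E/Mid/w/H, E/Mid/w/T, E/Mid/z/H, E/Mid/z/T. Columns: Cf, Ch, Cg, Mf, Mh, Mg.
{S/Lo/w/H, S/Lo/w/T, S/Mid/w/H, S/Mid/w/T} → row (1,4) (1,4) (1,4) (7,5) (7,5) (7,5)
{S/Lo/z/H, S/Lo/z/T, S/Mid/z/H, S/Mid/z/T} → row (1,4) (1,4) (1,4) (6,6) (6,6) (6,6)
{E/Lo/w/H, E/Lo/w/T, E/Lo/z/H, E/Lo/z/T} → row (0,4) (0,4) (0,4) (0,4) (0,4) (0,4)
{E/Mid/w/H, E/Mid/z/H} → row (7,8) (7,8) (7,8) (7,8) (7,8) (7,8)
{E/Mid/w/T, E/Mid/z/T} → row (3,2) (8,6) (8,6) (3,2) (8,6) (8,6)
That's 5 distinct rows out of 16 strategies.

5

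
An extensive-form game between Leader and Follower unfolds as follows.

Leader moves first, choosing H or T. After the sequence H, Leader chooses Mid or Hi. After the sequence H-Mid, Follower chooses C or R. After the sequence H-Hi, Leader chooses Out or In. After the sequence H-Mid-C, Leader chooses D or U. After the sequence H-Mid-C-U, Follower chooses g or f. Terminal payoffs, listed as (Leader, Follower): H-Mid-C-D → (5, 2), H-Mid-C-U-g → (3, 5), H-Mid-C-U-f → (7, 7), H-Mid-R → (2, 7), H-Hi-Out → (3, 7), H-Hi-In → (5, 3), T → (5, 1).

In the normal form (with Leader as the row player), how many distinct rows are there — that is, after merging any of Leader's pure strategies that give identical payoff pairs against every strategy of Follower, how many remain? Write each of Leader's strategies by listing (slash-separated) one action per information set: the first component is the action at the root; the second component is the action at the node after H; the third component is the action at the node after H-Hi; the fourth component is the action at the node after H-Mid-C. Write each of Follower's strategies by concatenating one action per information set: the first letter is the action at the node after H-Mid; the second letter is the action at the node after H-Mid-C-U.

Leader has 16 pure strategies: H/Mid/Out/D, H/Mid/Out/U, H/Mid/In/D, H/Mid/In/U, H/Hi/Out/D, H/Hi/Out/U, H/Hi/In/D, H/Hi/In/U, T/Mid/Out/D, T/Mid/Out/U, T/Mid/In/D, T/Mid/In/U, T/Hi/Out/D, T/Hi/Out/U, T/Hi/In/D, T/Hi/In/U. Columns: Cg, Cf, Rg, Rf.
{H/Mid/Out/D, H/Mid/In/D} → row (5,2) (5,2) (2,7) (2,7)
{H/Mid/Out/U, H/Mid/In/U} → row (3,5) (7,7) (2,7) (2,7)
{H/Hi/Out/D, H/Hi/Out/U} → row (3,7) (3,7) (3,7) (3,7)
{H/Hi/In/D, H/Hi/In/U} → row (5,3) (5,3) (5,3) (5,3)
{T/Mid/Out/D, T/Mid/Out/U, T/Mid/In/D, T/Mid/In/U, T/Hi/Out/D, T/Hi/Out/U, T/Hi/In/D, T/Hi/In/U} → row (5,1) (5,1) (5,1) (5,1)
That's 5 distinct rows out of 16 strategies.

5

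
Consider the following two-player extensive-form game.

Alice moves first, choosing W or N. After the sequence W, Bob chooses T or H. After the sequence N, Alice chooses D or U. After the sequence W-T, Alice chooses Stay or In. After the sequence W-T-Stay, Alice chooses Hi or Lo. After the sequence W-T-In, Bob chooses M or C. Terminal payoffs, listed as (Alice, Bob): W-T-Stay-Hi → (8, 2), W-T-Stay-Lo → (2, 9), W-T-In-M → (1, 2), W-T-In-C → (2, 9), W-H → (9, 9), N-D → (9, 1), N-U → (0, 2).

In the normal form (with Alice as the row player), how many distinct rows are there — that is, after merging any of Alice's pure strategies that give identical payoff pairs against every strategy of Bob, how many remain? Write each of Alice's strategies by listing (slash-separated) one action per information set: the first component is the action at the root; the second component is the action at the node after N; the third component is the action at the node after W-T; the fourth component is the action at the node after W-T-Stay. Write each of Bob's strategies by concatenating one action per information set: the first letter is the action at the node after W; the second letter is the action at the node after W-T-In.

Alice has 16 pure strategies: W/D/Stay/Hi, W/D/Stay/Lo, W/D/In/Hi, W/D/In/Lo, W/U/Stay/Hi, W/U/Stay/Lo, W/U/In/Hi, W/U/In/Lo, N/D/Stay/Hi, N/D/Stay/Lo, N/D/In/Hi, N/D/In/Lo, N/U/Stay/Hi, N/U/Stay/Lo, N/U/In/Hi, N/U/In/Lo. Columns: TM, TC, HM, HC.
{W/D/Stay/Hi, W/U/Stay/Hi} → row (8,2) (8,2) (9,9) (9,9)
{W/D/Stay/Lo, W/U/Stay/Lo} → row (2,9) (2,9) (9,9) (9,9)
{W/D/In/Hi, W/D/In/Lo, W/U/In/Hi, W/U/In/Lo} → row (1,2) (2,9) (9,9) (9,9)
{N/D/Stay/Hi, N/D/Stay/Lo, N/D/In/Hi, N/D/In/Lo} → row (9,1) (9,1) (9,1) (9,1)
{N/U/Stay/Hi, N/U/Stay/Lo, N/U/In/Hi, N/U/In/Lo} → row (0,2) (0,2) (0,2) (0,2)
That's 5 distinct rows out of 16 strategies.

5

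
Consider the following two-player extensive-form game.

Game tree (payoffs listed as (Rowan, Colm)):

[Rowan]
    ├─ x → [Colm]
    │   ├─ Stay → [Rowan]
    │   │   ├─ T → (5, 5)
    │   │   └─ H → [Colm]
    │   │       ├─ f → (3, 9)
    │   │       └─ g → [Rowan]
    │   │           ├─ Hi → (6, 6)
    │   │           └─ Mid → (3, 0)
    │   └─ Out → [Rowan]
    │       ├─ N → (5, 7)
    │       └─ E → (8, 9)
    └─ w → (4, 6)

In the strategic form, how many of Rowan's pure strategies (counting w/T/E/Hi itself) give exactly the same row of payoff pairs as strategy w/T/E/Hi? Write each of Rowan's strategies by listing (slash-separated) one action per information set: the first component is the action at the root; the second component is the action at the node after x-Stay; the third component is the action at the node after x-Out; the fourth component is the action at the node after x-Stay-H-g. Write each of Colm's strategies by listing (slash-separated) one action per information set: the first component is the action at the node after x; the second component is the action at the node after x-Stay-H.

8

Row for w/T/E/Hi (columns Stay/f, Stay/g, Out/f, Out/g): (4,6) (4,6) (4,6) (4,6).
Under w/T/E/Hi, Rowan's choice at the node after x-Stay and at the node after x-Out and at the node after x-Stay-H-g can never be reached regardless of what Colm does, so varying those choices leaves every outcome unchanged.
Holding the reachable choices fixed and varying the unreachable ones freely already gives 2 × 2 × 2 = 8 equivalent strategies.
No other strategy reproduces this row, so those 8 are the full class: w/T/N/Hi, w/T/N/Mid, w/T/E/Hi, w/T/E/Mid, w/H/N/Hi, w/H/N/Mid, w/H/E/Hi, w/H/E/Mid.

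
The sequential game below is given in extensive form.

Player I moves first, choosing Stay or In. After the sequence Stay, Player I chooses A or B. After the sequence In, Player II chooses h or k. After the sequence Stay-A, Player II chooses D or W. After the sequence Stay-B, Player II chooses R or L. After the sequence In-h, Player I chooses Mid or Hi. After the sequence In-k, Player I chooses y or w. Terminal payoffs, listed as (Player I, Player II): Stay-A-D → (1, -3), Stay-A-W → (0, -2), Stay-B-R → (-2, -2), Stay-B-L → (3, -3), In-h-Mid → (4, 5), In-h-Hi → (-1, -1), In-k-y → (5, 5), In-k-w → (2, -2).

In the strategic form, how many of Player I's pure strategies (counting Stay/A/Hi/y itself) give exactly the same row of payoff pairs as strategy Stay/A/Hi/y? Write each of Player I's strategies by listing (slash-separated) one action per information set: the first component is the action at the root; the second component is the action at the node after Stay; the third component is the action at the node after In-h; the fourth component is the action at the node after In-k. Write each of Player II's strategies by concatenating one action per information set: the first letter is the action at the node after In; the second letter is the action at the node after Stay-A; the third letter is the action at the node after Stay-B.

4

Row for Stay/A/Hi/y (columns hDR, hDL, hWR, hWL, kDR, kDL, kWR, kWL): (1,-3) (1,-3) (0,-2) (0,-2) (1,-3) (1,-3) (0,-2) (0,-2).
Under Stay/A/Hi/y, Player I's choice at the node after In-h and at the node after In-k can never be reached regardless of what Player II does, so varying those choices leaves every outcome unchanged.
Holding the reachable choices fixed and varying the unreachable ones freely already gives 2 × 2 = 4 equivalent strategies.
No other strategy reproduces this row, so those 4 are the full class: Stay/A/Mid/y, Stay/A/Mid/w, Stay/A/Hi/y, Stay/A/Hi/w.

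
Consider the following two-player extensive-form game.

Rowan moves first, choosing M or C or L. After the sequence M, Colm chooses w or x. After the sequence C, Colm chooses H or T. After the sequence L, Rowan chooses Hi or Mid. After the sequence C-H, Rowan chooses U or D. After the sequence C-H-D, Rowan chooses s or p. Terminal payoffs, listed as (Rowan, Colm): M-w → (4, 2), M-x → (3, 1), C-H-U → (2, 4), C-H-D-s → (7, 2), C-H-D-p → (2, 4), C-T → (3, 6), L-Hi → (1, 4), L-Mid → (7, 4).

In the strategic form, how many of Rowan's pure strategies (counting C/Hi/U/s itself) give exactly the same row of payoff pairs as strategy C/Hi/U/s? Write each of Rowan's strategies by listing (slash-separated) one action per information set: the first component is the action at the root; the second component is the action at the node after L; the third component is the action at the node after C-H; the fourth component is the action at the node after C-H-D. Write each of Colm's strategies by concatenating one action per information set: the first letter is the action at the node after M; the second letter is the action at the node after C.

Row for C/Hi/U/s (columns wH, wT, xH, xT): (2,4) (3,6) (2,4) (3,6).
Under C/Hi/U/s, Rowan's choice at the node after L and at the node after C-H-D can never be reached regardless of what Colm does, so varying those choices leaves every outcome unchanged.
Holding the reachable choices fixed and varying the unreachable ones freely already gives 2 × 2 = 4 equivalent strategies.
Checking the remaining rows, C/Hi/D/p, C/Mid/D/p also happen to give the same payoffs in every column, bringing the total to 6: C/Hi/U/s, C/Hi/U/p, C/Hi/D/p, C/Mid/U/s, C/Mid/U/p, C/Mid/D/p.

6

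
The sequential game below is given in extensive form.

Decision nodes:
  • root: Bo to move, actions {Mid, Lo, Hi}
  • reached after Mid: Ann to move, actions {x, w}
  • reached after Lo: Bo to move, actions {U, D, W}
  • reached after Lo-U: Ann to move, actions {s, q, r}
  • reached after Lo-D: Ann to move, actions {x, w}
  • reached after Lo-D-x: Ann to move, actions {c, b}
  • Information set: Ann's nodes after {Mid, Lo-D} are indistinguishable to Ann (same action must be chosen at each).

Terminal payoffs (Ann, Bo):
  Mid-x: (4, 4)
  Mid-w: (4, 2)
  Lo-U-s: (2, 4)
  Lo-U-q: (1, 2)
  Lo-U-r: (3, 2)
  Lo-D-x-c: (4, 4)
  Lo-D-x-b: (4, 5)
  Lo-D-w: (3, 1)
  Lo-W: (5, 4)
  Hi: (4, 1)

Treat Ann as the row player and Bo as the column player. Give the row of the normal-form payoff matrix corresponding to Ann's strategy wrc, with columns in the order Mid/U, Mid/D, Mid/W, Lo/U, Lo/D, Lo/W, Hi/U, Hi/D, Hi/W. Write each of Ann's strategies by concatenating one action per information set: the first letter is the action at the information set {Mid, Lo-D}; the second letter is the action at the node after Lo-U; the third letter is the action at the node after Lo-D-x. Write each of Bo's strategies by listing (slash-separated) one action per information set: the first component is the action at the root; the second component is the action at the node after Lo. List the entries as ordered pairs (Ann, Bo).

vs Mid/U: Bo plays Mid → Ann plays w at [Mid] → (4, 2)
vs Mid/D: Bo plays Mid → Ann plays w at [Mid] → (4, 2)
vs Mid/W: Bo plays Mid → Ann plays w at [Mid] → (4, 2)
vs Lo/U: Bo plays Lo → Bo plays U at [Lo] → Ann plays r at [Lo-U] → (3, 2)
vs Lo/D: Bo plays Lo → Bo plays D at [Lo] → Ann plays w at [Lo-D] → (3, 1)
vs Lo/W: Bo plays Lo → Bo plays W at [Lo] → (5, 4)
vs Hi/U: Bo plays Hi → (4, 1)
vs Hi/D: Bo plays Hi → (4, 1)
vs Hi/W: Bo plays Hi → (4, 1)

(4,2) (4,2) (4,2) (3,2) (3,1) (5,4) (4,1) (4,1) (4,1)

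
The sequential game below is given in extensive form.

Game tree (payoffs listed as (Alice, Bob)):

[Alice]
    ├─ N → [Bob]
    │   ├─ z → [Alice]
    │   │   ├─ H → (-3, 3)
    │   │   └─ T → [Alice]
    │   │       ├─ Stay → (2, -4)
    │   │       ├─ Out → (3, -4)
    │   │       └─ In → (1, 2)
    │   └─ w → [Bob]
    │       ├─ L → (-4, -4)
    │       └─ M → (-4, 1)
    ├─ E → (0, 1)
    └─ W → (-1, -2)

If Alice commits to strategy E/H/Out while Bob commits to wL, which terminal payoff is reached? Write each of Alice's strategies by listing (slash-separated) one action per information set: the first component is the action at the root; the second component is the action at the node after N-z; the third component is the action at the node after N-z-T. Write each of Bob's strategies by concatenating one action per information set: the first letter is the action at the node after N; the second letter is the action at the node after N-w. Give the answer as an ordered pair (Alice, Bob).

Trace the play path from the root:
  Alice plays E
→ terminal payoff (0, 1).
(Alice's choice at the node after N-z is never reached on this path, so it doesn't affect the outcome.)

(0, 1)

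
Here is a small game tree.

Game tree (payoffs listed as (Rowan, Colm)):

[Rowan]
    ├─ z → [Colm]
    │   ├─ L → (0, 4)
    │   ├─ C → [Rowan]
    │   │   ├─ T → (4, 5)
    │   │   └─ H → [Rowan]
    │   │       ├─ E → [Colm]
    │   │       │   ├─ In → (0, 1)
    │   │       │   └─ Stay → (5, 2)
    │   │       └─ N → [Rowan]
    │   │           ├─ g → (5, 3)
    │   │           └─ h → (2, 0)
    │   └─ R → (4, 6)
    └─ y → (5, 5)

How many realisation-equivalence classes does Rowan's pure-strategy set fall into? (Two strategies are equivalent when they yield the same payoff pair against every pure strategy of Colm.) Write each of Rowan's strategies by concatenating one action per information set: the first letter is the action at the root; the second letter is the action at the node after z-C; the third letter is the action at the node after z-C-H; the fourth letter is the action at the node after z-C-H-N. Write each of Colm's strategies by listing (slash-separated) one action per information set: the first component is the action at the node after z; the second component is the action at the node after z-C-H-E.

5

Rowan has 16 pure strategies: zTEg, zTEh, zTNg, zTNh, zHEg, zHEh, zHNg, zHNh, yTEg, yTEh, yTNg, yTNh, yHEg, yHEh, yHNg, yHNh. Columns: L/In, L/Stay, C/In, C/Stay, R/In, R/Stay.
{zTEg, zTEh, zTNg, zTNh} → row (0,4) (0,4) (4,5) (4,5) (4,6) (4,6)
{zHEg, zHEh} → row (0,4) (0,4) (0,1) (5,2) (4,6) (4,6)
{zHNg} → row (0,4) (0,4) (5,3) (5,3) (4,6) (4,6)
{zHNh} → row (0,4) (0,4) (2,0) (2,0) (4,6) (4,6)
{yTEg, yTEh, yTNg, yTNh, yHEg, yHEh, yHNg, yHNh} → row (5,5) (5,5) (5,5) (5,5) (5,5) (5,5)
That's 5 distinct rows out of 16 strategies.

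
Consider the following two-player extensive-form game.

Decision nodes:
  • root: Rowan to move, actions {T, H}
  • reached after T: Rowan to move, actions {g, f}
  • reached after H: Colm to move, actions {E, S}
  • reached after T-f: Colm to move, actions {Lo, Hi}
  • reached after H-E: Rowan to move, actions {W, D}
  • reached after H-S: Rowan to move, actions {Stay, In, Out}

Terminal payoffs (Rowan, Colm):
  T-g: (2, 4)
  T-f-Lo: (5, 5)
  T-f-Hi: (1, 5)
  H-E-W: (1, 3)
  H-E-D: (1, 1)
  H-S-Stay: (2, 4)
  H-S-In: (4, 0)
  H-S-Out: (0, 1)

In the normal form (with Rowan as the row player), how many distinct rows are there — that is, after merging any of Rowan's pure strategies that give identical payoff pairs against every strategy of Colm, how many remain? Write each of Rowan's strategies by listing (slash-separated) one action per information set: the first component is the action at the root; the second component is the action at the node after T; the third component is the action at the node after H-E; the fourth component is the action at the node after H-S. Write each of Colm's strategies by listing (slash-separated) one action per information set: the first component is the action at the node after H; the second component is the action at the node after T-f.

8

Rowan has 24 pure strategies: T/g/W/Stay, T/g/W/In, T/g/W/Out, T/g/D/Stay, T/g/D/In, T/g/D/Out, T/f/W/Stay, T/f/W/In, T/f/W/Out, T/f/D/Stay, T/f/D/In, T/f/D/Out, H/g/W/Stay, H/g/W/In, H/g/W/Out, H/g/D/Stay, H/g/D/In, H/g/D/Out, H/f/W/Stay, H/f/W/In, H/f/W/Out, H/f/D/Stay, H/f/D/In, H/f/D/Out. Columns: E/Lo, E/Hi, S/Lo, S/Hi.
{T/g/W/Stay, T/g/W/In, T/g/W/Out, T/g/D/Stay, T/g/D/In, T/g/D/Out} → row (2,4) (2,4) (2,4) (2,4)
{T/f/W/Stay, T/f/W/In, T/f/W/Out, T/f/D/Stay, T/f/D/In, T/f/D/Out} → row (5,5) (1,5) (5,5) (1,5)
{H/g/W/Stay, H/f/W/Stay} → row (1,3) (1,3) (2,4) (2,4)
{H/g/W/In, H/f/W/In} → row (1,3) (1,3) (4,0) (4,0)
{H/g/W/Out, H/f/W/Out} → row (1,3) (1,3) (0,1) (0,1)
{H/g/D/Stay, H/f/D/Stay} → row (1,1) (1,1) (2,4) (2,4)
{H/g/D/In, H/f/D/In} → row (1,1) (1,1) (4,0) (4,0)
{H/g/D/Out, H/f/D/Out} → row (1,1) (1,1) (0,1) (0,1)
That's 8 distinct rows out of 24 strategies.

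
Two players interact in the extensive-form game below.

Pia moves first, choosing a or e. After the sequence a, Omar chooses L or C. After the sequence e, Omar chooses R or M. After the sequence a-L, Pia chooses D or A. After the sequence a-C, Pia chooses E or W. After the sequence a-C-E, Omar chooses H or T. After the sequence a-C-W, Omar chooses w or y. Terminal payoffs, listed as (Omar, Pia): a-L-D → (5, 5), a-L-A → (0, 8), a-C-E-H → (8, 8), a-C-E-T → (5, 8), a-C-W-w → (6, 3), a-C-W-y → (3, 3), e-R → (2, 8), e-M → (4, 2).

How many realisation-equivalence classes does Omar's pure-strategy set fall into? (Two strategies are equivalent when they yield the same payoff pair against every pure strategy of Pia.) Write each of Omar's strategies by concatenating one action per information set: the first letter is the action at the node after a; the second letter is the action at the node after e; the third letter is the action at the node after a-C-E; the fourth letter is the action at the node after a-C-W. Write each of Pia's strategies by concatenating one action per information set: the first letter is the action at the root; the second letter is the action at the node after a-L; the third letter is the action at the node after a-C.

Omar has 16 pure strategies: LRHw, LRHy, LRTw, LRTy, LMHw, LMHy, LMTw, LMTy, CRHw, CRHy, CRTw, CRTy, CMHw, CMHy, CMTw, CMTy. Columns: aDE, aDW, aAE, aAW, eDE, eDW, eAE, eAW.
{LRHw, LRHy, LRTw, LRTy} → row (5,5) (5,5) (0,8) (0,8) (2,8) (2,8) (2,8) (2,8)
{LMHw, LMHy, LMTw, LMTy} → row (5,5) (5,5) (0,8) (0,8) (4,2) (4,2) (4,2) (4,2)
{CRHw} → row (8,8) (6,3) (8,8) (6,3) (2,8) (2,8) (2,8) (2,8)
{CRHy} → row (8,8) (3,3) (8,8) (3,3) (2,8) (2,8) (2,8) (2,8)
{CRTw} → row (5,8) (6,3) (5,8) (6,3) (2,8) (2,8) (2,8) (2,8)
{CRTy} → row (5,8) (3,3) (5,8) (3,3) (2,8) (2,8) (2,8) (2,8)
{CMHw} → row (8,8) (6,3) (8,8) (6,3) (4,2) (4,2) (4,2) (4,2)
{CMHy} → row (8,8) (3,3) (8,8) (3,3) (4,2) (4,2) (4,2) (4,2)
{CMTw} → row (5,8) (6,3) (5,8) (6,3) (4,2) (4,2) (4,2) (4,2)
{CMTy} → row (5,8) (3,3) (5,8) (3,3) (4,2) (4,2) (4,2) (4,2)
That's 10 distinct rows out of 16 strategies.

10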